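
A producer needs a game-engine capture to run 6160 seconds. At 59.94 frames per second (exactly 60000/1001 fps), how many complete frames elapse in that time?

369230 frames

Frames = 6160 × 60000/1001 = 4800000/13 ≈ 369230.7692.
Complete frames: 369230.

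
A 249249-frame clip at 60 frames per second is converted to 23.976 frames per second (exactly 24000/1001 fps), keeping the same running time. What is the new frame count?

Target frames = source frames × (target rate / source rate) = 249249 × (24000/1001)/(60) = 249249 × 400/1001 = 99600.

99600 frames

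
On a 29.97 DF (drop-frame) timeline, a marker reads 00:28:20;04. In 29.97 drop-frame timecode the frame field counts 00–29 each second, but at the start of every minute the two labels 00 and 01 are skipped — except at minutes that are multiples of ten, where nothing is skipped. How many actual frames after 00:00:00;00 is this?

Complete 10-minute blocks: 2, each 17982 frames → 35964.
Remaining 8 whole minutes in the current block: 1800 + 7 × 1798 = 14386 frames.
Within the current minute: 20 × 30 + 4 − 2 = 602 (labels ;00/;01 skipped at this minute). Total = 35964 + 14386 + 602 = 50952.

50952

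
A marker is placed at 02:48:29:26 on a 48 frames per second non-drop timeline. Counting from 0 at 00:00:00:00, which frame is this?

Total seconds to the label: (2 × 3600 + 48 × 60 + 29) = 10109.
Frame index = 10109 × 48 + 26 = 485258.

frame 485258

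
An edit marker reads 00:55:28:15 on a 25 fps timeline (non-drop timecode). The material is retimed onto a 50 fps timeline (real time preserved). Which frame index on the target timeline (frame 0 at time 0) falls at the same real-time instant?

frame 166430

Source frame index: (0×3600 + 55×60 + 28) × 25 + 15 = 83215.
Real time: 83215 / (25) = 16643/5 s.
Target frame: (16643/5) × (50) = 166430.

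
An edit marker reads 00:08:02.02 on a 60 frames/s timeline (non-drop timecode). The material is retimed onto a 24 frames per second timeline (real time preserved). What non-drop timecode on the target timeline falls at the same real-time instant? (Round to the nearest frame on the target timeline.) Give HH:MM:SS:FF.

Source frame index: (0×3600 + 8×60 + 2) × 60 + 2 = 28922.
Real time: 28922 / (60) = 14461/30 s.
Target frame: (14461/30) × (24) = 57844/5 ≈ 11568.800 → 11569.
At 24 labels/s: frame 11569 → 00:08:02:01.

00:08:02:01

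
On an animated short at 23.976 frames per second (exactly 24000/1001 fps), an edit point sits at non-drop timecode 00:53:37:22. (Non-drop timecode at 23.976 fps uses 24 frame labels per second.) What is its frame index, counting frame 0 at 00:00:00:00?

77230

Total seconds to the label: (0 × 3600 + 53 × 60 + 37) = 3217.
Frame index = 3217 × 24 + 22 = 77230.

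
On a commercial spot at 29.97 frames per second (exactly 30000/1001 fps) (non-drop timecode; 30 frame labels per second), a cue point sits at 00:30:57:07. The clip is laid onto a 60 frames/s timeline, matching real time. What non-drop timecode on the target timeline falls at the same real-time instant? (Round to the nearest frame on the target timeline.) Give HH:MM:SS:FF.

Source frame index: (0×3600 + 30×60 + 57) × 30 + 7 = 55717.
Real time: 55717 / (30000/1001) = 55772717/30000 s.
Target frame: (55772717/30000) × (60) = 55772717/500 ≈ 111545.434 → 111545.
At 60 labels/s: frame 111545 → 00:30:59:05.

00:30:59:05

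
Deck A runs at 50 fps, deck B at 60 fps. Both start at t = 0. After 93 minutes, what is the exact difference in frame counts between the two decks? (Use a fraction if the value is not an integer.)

55800 frames

93 min = 5580 s.
A emits 50 × 5580 = 279000 frames; B emits 60 × 5580 = 334800.
Difference = 55800 frames; B is ahead of A.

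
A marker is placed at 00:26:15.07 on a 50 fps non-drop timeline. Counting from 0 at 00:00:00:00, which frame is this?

Total seconds to the label: (0 × 3600 + 26 × 60 + 15) = 1575.
Frame index = 1575 × 50 + 7 = 78757.

78757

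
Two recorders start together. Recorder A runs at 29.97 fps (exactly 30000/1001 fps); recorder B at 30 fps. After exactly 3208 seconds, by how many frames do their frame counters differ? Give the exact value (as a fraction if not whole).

A emits 30000/1001 × 3208 = 96240000/1001 frames; B emits 30 × 3208 = 96240.
Difference = 96240/1001 frames (≈ 96.1439); B is ahead of A.

96240/1001 frames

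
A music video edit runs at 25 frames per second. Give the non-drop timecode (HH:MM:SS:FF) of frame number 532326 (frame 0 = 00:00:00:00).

532326 ÷ 25 = 21293 full seconds, remainder 1 frame.
21293 s = 5 h 54 min 53 s.
Timecode: 05:54:53:01.

05:54:53:01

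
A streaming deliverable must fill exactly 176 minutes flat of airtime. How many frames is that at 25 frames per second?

176 min = 10560 s.
Frames = 10560 × 25 = 264000.

264000 frames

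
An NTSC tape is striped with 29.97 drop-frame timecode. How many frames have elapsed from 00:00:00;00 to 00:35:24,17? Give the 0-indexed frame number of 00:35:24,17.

As if non-drop at 30 labels/s: (0 × 3600 + 35 × 60 + 24) × 30 + 17 = 63737.
Minute boundaries passed: 35; those not divisible by 10: 35 − 3 = 32; dropped labels = 2 × 32 = 64.
Actual frame index = 63737 − 64 = 63673.

63673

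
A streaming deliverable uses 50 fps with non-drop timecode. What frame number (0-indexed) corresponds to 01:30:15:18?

Total seconds to the label: (1 × 3600 + 30 × 60 + 15) = 5415.
Frame index = 5415 × 50 + 18 = 270768.

270768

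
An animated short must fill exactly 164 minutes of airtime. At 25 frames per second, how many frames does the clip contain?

246000 frames

164 min = 9840 s.
Frames = 9840 × 25 = 246000.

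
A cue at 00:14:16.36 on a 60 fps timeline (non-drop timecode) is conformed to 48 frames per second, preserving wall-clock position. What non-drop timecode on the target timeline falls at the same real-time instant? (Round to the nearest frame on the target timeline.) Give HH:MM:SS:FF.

00:14:16:29

Source frame index: (0×3600 + 14×60 + 16) × 60 + 36 = 51396.
Real time: 51396 / (60) = 4283/5 s.
Target frame: (4283/5) × (48) = 205584/5 ≈ 41116.800 → 41117.
At 48 labels/s: frame 41117 → 00:14:16:29.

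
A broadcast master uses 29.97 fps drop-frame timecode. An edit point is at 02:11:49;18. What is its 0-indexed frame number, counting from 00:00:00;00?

Complete 10-minute blocks: 13, each 17982 frames → 233766.
Remaining 1 whole minute in the current block: 1800 + 0 × 1798 = 1800 frames.
Within the current minute: 49 × 30 + 18 − 2 = 1486 (labels ;00/;01 skipped at this minute). Total = 233766 + 1800 + 1486 = 237052.

237052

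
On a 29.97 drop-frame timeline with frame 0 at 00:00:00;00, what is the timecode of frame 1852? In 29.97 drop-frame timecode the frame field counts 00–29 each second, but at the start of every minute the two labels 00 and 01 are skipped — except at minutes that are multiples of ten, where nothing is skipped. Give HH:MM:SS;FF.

Each 10-minute DF block holds 10 × 60 × 30 − 9 × 2 = 17982 frames. 1852 ÷ 17982 → 0 full blocks, remainder 1852.
Within the partial block the first minute is 1800 frames and each further minute 1798, so 1 further minute boundary passed. Total skipped labels = 18 × 0 + 2 × 1 = 2.
Non-drop label index = 1852 + 2 = 1854; at 30 labels/s that is 00:01:01:24, i.e. DF 00:01:01;24.

00:01:01;24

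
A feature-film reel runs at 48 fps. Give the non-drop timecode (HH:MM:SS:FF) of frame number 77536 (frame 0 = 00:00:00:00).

00:26:55:16

77536 ÷ 48 = 1615 full seconds, remainder 16 frames.
1615 s = 0 h 26 min 55 s.
Timecode: 00:26:55:16.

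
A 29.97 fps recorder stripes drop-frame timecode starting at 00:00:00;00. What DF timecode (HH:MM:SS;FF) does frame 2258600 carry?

20:56:02;02

Ten DF minutes hold 17982 frames, so frame 2258600 lies in block 125 (frames 2247750–2265731) with 10850 frames into that block.
The block's first minute is 1800 frames and the rest 1798 each; 10850 frames reaches minute 6, so 125 × 18 + 6 × 2 = 2262 labels have been skipped so far.
Adding those back, label number 2258600 + 2262 = 2260862 at 30 labels/s is 75362 s + 2 f = 20 h 56 min 2 s frame 2, i.e. 20:56:02;02.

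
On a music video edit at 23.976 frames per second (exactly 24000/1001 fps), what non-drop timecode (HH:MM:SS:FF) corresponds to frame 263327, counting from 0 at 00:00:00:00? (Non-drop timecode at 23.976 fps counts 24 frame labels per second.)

03:02:51:23

263327 ÷ 24 = 10971 full seconds, remainder 23 frames.
10971 s = 3 h 2 min 51 s.
Timecode: 03:02:51:23.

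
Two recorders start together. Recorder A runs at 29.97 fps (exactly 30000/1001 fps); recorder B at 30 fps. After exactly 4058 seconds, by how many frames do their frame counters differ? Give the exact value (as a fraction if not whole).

A emits 30000/1001 × 4058 = 121740000/1001 frames; B emits 30 × 4058 = 121740.
Difference = 121740/1001 frames (≈ 121.6184); B is ahead of A.

121740/1001 frames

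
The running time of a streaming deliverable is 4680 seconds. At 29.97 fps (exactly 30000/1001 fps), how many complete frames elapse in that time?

Frames = 4680 × 30000/1001 = 10800000/77 ≈ 140259.7403.
Complete frames: 140259.

140259 frames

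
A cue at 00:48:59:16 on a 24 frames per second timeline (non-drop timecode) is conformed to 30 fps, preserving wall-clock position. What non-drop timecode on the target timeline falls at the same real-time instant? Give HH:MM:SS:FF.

00:48:59:20

Source frame index: (0×3600 + 48×60 + 59) × 24 + 16 = 70552.
Real time: 70552 / (24) = 8819/3 s.
Target frame: (8819/3) × (30) = 88190.
At 30 labels/s: frame 88190 → 00:48:59:20.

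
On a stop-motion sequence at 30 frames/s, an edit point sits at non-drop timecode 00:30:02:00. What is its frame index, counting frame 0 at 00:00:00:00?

frame 54060

Total seconds to the label: (0 × 3600 + 30 × 60 + 2) = 1802.
Frame index = 1802 × 30 + 0 = 54060.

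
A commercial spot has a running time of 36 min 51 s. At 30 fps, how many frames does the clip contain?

66330 frames

36 min 51 s = 2211 s.
Frames = 2211 × 30 = 66330.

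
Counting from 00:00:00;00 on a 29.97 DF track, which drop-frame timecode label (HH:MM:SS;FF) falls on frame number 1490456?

13:48:51;18

Ten DF minutes hold 17982 frames, so frame 1490456 lies in block 82 (frames 1474524–1492505) with 15932 frames into that block.
The block's first minute is 1800 frames and the rest 1798 each; 15932 frames reaches minute 8, so 82 × 18 + 8 × 2 = 1492 labels have been skipped so far.
Adding those back, label number 1490456 + 1492 = 1491948 at 30 labels/s is 49731 s + 18 f = 13 h 48 min 51 s frame 18, i.e. 13:48:51;18.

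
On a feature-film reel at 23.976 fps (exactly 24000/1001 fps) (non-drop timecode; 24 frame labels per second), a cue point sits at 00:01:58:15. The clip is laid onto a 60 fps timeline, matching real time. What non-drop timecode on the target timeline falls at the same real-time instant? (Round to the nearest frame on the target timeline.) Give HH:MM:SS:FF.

00:01:58:45

Source frame index: (0×3600 + 1×60 + 58) × 24 + 15 = 2847.
Real time: 2847 / (24000/1001) = 949949/8000 s.
Target frame: (949949/8000) × (60) = 2849847/400 ≈ 7124.618 → 7125.
At 60 labels/s: frame 7125 → 00:01:58:45.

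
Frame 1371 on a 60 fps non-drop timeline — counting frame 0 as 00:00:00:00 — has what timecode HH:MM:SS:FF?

00:00:22:51

1371 ÷ 60 = 22 full seconds, remainder 51 frames.
22 s = 0 h 0 min 22 s.
Timecode: 00:00:22:51.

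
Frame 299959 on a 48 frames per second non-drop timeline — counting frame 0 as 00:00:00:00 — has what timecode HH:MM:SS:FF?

299959 ÷ 48 = 6249 full seconds, remainder 7 frames.
6249 s = 1 h 44 min 9 s.
Timecode: 01:44:09:07.

01:44:09:07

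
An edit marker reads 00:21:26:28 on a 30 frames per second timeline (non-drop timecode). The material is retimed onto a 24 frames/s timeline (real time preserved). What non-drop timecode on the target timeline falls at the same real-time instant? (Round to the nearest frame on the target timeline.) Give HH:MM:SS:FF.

00:21:26:22

Source frame index: (0×3600 + 21×60 + 26) × 30 + 28 = 38608.
Real time: 38608 / (30) = 19304/15 s.
Target frame: (19304/15) × (24) = 154432/5 ≈ 30886.400 → 30886.
At 24 labels/s: frame 30886 → 00:21:26:22.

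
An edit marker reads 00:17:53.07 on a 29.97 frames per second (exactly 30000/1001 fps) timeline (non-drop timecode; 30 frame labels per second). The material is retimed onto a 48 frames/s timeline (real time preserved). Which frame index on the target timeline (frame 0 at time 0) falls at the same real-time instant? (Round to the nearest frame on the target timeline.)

Source frame index: (0×3600 + 17×60 + 53) × 30 + 7 = 32197.
Real time: 32197 / (30000/1001) = 32229197/30000 s.
Target frame: (32229197/30000) × (48) = 32229197/625 ≈ 51566.715 → 51567.

frame 51567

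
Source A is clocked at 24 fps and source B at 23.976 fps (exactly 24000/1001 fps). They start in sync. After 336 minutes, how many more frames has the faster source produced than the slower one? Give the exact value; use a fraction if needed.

336 min = 20160 s.
A emits 24 × 20160 = 483840 frames; B emits 24000/1001 × 20160 = 69120000/143.
Difference = 69120/143 frames (≈ 483.3566); B is behind A.

69120/143 frames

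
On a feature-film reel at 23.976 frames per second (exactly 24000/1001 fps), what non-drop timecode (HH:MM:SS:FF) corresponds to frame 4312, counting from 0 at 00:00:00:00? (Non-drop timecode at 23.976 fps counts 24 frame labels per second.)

00:02:59:16

4312 ÷ 24 = 179 full seconds, remainder 16 frames.
179 s = 0 h 2 min 59 s.
Timecode: 00:02:59:16.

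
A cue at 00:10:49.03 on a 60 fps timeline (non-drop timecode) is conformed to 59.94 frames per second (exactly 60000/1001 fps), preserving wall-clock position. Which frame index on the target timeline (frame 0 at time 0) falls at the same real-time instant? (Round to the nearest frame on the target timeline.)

Source frame index: (0×3600 + 10×60 + 49) × 60 + 3 = 38943.
Real time: 38943 / (60) = 12981/20 s.
Target frame: (12981/20) × (60000/1001) = 38943000/1001 ≈ 38904.096 → 38904.

frame 38904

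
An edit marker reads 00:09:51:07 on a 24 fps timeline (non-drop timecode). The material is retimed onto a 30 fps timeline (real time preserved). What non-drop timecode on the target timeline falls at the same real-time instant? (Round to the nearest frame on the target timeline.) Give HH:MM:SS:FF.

00:09:51:09

Source frame index: (0×3600 + 9×60 + 51) × 24 + 7 = 14191.
Real time: 14191 / (24) = 14191/24 s.
Target frame: (14191/24) × (30) = 70955/4 ≈ 17738.750 → 17739.
At 30 labels/s: frame 17739 → 00:09:51:09.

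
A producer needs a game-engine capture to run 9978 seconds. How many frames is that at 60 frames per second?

598680 frames

Frames = 9978 × 60 = 598680.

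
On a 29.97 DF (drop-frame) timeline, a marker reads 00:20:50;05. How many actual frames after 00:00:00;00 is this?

Complete 10-minute blocks: 2, each 17982 frames → 35964.
Remaining 0 whole minutes in the current block: 0 frames.
Within the current minute: 50 × 30 + 5 = 1505. Total = 35964 + 0 + 1505 = 37469.

37469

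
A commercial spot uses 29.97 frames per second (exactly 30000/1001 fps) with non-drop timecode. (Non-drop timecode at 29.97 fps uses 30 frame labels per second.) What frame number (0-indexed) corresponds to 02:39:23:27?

Total seconds to the label: (2 × 3600 + 39 × 60 + 23) = 9563.
Frame index = 9563 × 30 + 27 = 286917.

286917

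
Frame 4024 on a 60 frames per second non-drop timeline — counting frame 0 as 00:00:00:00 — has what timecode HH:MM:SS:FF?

4024 ÷ 60 = 67 full seconds, remainder 4 frames.
67 s = 0 h 1 min 7 s.
Timecode: 00:01:07:04.

00:01:07:04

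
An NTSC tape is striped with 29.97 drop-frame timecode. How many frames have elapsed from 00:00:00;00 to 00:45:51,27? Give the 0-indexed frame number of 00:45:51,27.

82475

Complete 10-minute blocks: 4, each 17982 frames → 71928.
Remaining 5 whole minutes in the current block: 1800 + 4 × 1798 = 8992 frames.
Within the current minute: 51 × 30 + 27 − 2 = 1555 (labels ;00/;01 skipped at this minute). Total = 71928 + 8992 + 1555 = 82475.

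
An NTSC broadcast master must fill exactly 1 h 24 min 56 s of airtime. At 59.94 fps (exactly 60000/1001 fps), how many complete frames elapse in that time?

1 h 24 min 56 s = 5096 s.
Frames = 5096 × 60000/1001 = 3360000/11 ≈ 305454.5455.
Complete frames: 305454.

305454 frames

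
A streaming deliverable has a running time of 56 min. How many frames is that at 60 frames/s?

201600 frames

56 min = 3360 s.
Frames = 3360 × 60 = 201600.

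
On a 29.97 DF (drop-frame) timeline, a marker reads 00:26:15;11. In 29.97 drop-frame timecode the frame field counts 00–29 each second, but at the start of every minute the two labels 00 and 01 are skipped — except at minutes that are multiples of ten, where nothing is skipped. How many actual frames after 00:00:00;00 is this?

47213

As if non-drop at 30 labels/s: (0 × 3600 + 26 × 60 + 15) × 30 + 11 = 47261.
Minute boundaries passed: 26; those not divisible by 10: 26 − 2 = 24; dropped labels = 2 × 24 = 48.
Actual frame index = 47261 − 48 = 47213.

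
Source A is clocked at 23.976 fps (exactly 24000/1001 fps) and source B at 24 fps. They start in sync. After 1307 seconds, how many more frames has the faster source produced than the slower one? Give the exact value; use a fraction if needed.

31368/1001 frames

A emits 24000/1001 × 1307 = 31368000/1001 frames; B emits 24 × 1307 = 31368.
Difference = 31368/1001 frames (≈ 31.3367); B is ahead of A.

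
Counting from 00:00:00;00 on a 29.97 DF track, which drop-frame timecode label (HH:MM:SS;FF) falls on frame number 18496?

Each 10-minute DF block holds 10 × 60 × 30 − 9 × 2 = 17982 frames. 18496 ÷ 17982 → 1 full block, remainder 514.
Within the partial block the first minute is 1800 frames and each further minute 1798, so 0 further minute boundaries passed. Total skipped labels = 18 × 1 + 2 × 0 = 18.
Non-drop label index = 18496 + 18 = 18514; at 30 labels/s that is 00:10:17:04, i.e. DF 00:10:17;04.

00:10:17;04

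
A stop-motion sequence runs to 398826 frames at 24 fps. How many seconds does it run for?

Running time = 398826 / (24) = 16617.75 s.

16617.75 seconds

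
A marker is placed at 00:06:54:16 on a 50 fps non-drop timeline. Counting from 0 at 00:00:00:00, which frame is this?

20716

Total seconds to the label: (0 × 3600 + 6 × 60 + 54) = 414.
Frame index = 414 × 50 + 16 = 20716.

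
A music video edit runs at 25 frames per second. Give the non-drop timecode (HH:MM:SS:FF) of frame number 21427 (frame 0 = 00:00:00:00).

00:14:17:02

21427 ÷ 25 = 857 full seconds, remainder 2 frames.
857 s = 0 h 14 min 17 s.
Timecode: 00:14:17:02.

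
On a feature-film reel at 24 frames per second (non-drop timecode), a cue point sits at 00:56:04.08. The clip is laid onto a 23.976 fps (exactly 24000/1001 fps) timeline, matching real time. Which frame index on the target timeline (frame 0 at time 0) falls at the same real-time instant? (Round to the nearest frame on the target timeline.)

frame 80663

Source frame index: (0×3600 + 56×60 + 4) × 24 + 8 = 80744.
Real time: 80744 / (24) = 10093/3 s.
Target frame: (10093/3) × (24000/1001) = 80744000/1001 ≈ 80663.337 → 80663.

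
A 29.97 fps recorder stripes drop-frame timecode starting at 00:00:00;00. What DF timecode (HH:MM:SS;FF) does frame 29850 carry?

00:16:36;00

Ten DF minutes hold 17982 frames, so frame 29850 lies in block 1 (frames 17982–35963) with 11868 frames into that block.
The block's first minute is 1800 frames and the rest 1798 each; 11868 frames reaches minute 6, so 1 × 18 + 6 × 2 = 30 labels have been skipped so far.
Adding those back, label number 29850 + 30 = 29880 at 30 labels/s is 996 s + 0 f = 0 h 16 min 36 s frame 0, i.e. 00:16:36;00.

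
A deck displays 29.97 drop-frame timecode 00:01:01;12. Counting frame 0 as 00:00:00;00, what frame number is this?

Complete 10-minute blocks: 0, each 17982 frames → 0.
Remaining 1 whole minute in the current block: 1800 + 0 × 1798 = 1800 frames.
Within the current minute: 1 × 30 + 12 − 2 = 40 (labels ;00/;01 skipped at this minute). Total = 0 + 1800 + 40 = 1840.

1840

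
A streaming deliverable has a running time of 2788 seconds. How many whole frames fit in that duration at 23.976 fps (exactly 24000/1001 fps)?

66845 frames

Frames = 2788 × 24000/1001 = 66912000/1001 ≈ 66845.1548.
Complete frames: 66845.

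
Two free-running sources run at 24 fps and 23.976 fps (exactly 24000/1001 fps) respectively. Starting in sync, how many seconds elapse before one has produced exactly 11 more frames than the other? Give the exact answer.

11011/24 seconds

The gap grows by |24000/1001 − 24| = 24/1001 frames per second.
Time for a 11-frame gap: 11 ÷ (24/1001) = 11011/24 s.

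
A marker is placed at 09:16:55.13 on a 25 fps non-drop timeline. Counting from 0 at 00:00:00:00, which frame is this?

835388

Total seconds to the label: (9 × 3600 + 16 × 60 + 55) = 33415.
Frame index = 33415 × 25 + 13 = 835388.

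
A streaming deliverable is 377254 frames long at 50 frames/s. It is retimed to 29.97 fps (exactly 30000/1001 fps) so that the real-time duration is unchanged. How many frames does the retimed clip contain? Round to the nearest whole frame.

Frames at target rate = 377254 × (30000/1001) / (50) = 226352400/1001 ≈ 226126.274.
Nearest whole frame: 226126.

226126 frames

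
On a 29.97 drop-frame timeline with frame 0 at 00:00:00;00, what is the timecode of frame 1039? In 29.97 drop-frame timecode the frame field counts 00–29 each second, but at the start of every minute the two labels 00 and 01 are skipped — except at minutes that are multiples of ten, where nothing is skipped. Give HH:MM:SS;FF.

Each 10-minute DF block holds 10 × 60 × 30 − 9 × 2 = 17982 frames. 1039 ÷ 17982 → 0 full blocks, remainder 1039.
Within the partial block the first minute is 1800 frames and each further minute 1798, so 0 further minute boundaries passed. Total skipped labels = 18 × 0 + 2 × 0 = 0.
Non-drop label index = 1039 + 0 = 1039; at 30 labels/s that is 00:00:34:19, i.e. DF 00:00:34;19.

00:00:34;19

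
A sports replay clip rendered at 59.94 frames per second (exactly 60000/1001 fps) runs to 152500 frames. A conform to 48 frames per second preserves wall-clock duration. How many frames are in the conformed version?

Target frames = source frames × (target rate / source rate) = 152500 × (48)/(60000/1001) = 152500 × 1001/1250 = 122122.

122122 frames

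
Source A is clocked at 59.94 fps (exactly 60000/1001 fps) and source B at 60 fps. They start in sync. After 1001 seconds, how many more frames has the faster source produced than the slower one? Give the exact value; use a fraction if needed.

60 frames

A emits 60000/1001 × 1001 = 60000 frames; B emits 60 × 1001 = 60060.
Difference = 60 frames; B is ahead of A.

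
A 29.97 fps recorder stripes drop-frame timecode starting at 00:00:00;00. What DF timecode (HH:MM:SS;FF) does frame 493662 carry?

04:34:31;26

Ten DF minutes hold 17982 frames, so frame 493662 lies in block 27 (frames 485514–503495) with 8148 frames into that block.
The block's first minute is 1800 frames and the rest 1798 each; 8148 frames reaches minute 4, so 27 × 18 + 4 × 2 = 494 labels have been skipped so far.
Adding those back, label number 493662 + 494 = 494156 at 30 labels/s is 16471 s + 26 f = 4 h 34 min 31 s frame 26, i.e. 04:34:31;26.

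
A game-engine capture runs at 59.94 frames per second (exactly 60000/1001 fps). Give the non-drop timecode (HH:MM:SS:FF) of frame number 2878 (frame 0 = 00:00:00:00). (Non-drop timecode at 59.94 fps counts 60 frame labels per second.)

00:00:47:58

2878 ÷ 60 = 47 full seconds, remainder 58 frames.
47 s = 0 h 0 min 47 s.
Timecode: 00:00:47:58.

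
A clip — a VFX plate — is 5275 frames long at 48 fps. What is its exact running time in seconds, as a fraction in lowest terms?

5275/48 seconds

Running time = 5275 ÷ (48) = 5275 × 1/48 = 5275/48 s.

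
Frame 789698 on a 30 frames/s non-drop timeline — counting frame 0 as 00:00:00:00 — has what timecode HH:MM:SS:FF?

07:18:43:08

789698 ÷ 30 = 26323 full seconds, remainder 8 frames.
26323 s = 7 h 18 min 43 s.
Timecode: 07:18:43:08.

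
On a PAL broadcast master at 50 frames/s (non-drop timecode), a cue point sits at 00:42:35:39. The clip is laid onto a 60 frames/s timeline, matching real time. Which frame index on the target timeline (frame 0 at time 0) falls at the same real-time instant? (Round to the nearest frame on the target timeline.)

Source frame index: (0×3600 + 42×60 + 35) × 50 + 39 = 127789.
Real time: 127789 / (50) = 127789/50 s.
Target frame: (127789/50) × (60) = 766734/5 ≈ 153346.800 → 153347.

frame 153347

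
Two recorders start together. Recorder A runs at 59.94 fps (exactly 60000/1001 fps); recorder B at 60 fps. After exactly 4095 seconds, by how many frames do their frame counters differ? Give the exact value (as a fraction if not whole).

2700/11 frames

A emits 60000/1001 × 4095 = 2700000/11 frames; B emits 60 × 4095 = 245700.
Difference = 2700/11 frames (≈ 245.4545); B is ahead of A.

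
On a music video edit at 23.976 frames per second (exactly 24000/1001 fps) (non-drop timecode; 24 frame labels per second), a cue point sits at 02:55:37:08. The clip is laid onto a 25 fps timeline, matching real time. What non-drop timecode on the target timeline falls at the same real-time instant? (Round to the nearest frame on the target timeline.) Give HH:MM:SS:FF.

Source frame index: (2×3600 + 55×60 + 37) × 24 + 8 = 252896.
Real time: 252896 / (24000/1001) = 7910903/750 s.
Target frame: (7910903/750) × (25) = 7910903/30 ≈ 263696.767 → 263697.
At 25 labels/s: frame 263697 → 02:55:47:22.

02:55:47:22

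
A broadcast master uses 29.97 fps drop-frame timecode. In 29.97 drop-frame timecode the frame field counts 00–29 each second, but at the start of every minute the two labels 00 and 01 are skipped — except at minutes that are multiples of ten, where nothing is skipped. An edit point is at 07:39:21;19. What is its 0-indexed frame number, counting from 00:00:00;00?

Complete 10-minute blocks: 45, each 17982 frames → 809190.
Remaining 9 whole minutes in the current block: 1800 + 8 × 1798 = 16184 frames.
Within the current minute: 21 × 30 + 19 − 2 = 647 (labels ;00/;01 skipped at this minute). Total = 809190 + 16184 + 647 = 826021.

826021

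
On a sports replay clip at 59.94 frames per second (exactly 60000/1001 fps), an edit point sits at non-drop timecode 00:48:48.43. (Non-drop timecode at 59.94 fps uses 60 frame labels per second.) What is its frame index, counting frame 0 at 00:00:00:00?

frame 175723

Total seconds to the label: (0 × 3600 + 48 × 60 + 48) = 2928.
Frame index = 2928 × 60 + 43 = 175723.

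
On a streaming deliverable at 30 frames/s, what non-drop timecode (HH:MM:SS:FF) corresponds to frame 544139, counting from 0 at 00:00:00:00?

05:02:17:29

544139 ÷ 30 = 18137 full seconds, remainder 29 frames.
18137 s = 5 h 2 min 17 s.
Timecode: 05:02:17:29.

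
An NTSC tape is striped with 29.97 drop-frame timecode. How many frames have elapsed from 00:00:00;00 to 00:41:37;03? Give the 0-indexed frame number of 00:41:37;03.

As if non-drop at 30 labels/s: (0 × 3600 + 41 × 60 + 37) × 30 + 3 = 74913.
Minute boundaries passed: 41; those not divisible by 10: 41 − 4 = 37; dropped labels = 2 × 37 = 74.
Actual frame index = 74913 − 74 = 74839.

74839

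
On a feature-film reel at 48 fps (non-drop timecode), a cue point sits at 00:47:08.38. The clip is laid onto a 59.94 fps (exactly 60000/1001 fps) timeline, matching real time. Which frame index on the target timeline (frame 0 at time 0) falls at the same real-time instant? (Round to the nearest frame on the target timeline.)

frame 169558

Source frame index: (0×3600 + 47×60 + 8) × 48 + 38 = 135782.
Real time: 135782 / (48) = 67891/24 s.
Target frame: (67891/24) × (60000/1001) = 169727500/1001 ≈ 169557.942 → 169558.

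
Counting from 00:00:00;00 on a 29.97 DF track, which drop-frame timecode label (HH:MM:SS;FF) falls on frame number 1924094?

17:50:00;20

Each 10-minute DF block holds 10 × 60 × 30 − 9 × 2 = 17982 frames. 1924094 ÷ 17982 → 107 full blocks, remainder 20.
Within the partial block the first minute is 1800 frames and each further minute 1798, so 0 further minute boundaries passed. Total skipped labels = 18 × 107 + 2 × 0 = 1926.
Non-drop label index = 1924094 + 1926 = 1926020; at 30 labels/s that is 17:50:00:20, i.e. DF 17:50:00;20.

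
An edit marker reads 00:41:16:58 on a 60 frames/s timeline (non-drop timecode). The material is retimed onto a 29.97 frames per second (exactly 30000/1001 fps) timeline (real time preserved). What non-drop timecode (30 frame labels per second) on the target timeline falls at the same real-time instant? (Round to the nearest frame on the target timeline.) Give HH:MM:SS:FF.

00:41:14:15

Source frame index: (0×3600 + 41×60 + 16) × 60 + 58 = 148618.
Real time: 148618 / (60) = 74309/30 s.
Target frame: (74309/30) × (30000/1001) = 74309000/1001 ≈ 74234.765 → 74235.
At 30 labels/s: frame 74235 → 00:41:14:15.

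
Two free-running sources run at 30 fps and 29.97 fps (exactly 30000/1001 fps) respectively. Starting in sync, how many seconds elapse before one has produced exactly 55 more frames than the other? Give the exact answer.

11011/6 seconds

The gap grows by |30000/1001 − 30| = 30/1001 frames per second.
Time for a 55-frame gap: 55 ÷ (30/1001) = 11011/6 s.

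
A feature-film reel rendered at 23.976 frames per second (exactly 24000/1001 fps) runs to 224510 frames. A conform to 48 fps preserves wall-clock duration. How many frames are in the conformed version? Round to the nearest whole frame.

449469 frames

Frames at target rate = 224510 × (48) / (24000/1001) = 22473451/50 ≈ 449469.020.
Nearest whole frame: 449469.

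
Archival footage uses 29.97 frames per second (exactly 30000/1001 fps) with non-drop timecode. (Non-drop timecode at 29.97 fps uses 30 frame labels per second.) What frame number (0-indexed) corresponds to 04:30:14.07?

frame 486427

Total seconds to the label: (4 × 3600 + 30 × 60 + 14) = 16214.
Frame index = 16214 × 30 + 7 = 486427.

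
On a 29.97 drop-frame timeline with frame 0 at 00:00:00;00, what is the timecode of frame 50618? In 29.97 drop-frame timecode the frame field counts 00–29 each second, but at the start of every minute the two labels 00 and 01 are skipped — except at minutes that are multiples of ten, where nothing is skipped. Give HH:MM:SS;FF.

00:28:09;00

Each 10-minute DF block holds 10 × 60 × 30 − 9 × 2 = 17982 frames. 50618 ÷ 17982 → 2 full blocks, remainder 14654.
Within the partial block the first minute is 1800 frames and each further minute 1798, so 8 further minute boundaries passed. Total skipped labels = 18 × 2 + 2 × 8 = 52.
Non-drop label index = 50618 + 52 = 50670; at 30 labels/s that is 00:28:09:00, i.e. DF 00:28:09;00.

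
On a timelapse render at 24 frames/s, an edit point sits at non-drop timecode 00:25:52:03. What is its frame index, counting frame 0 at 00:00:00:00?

frame 37251

Total seconds to the label: (0 × 3600 + 25 × 60 + 52) = 1552.
Frame index = 1552 × 24 + 3 = 37251.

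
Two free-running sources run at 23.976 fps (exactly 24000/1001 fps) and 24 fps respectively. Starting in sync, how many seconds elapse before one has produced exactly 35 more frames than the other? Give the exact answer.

The gap grows by |24 − 24000/1001| = 24/1001 frames per second.
Time for a 35-frame gap: 35 ÷ (24/1001) = 35035/24 s.

35035/24 seconds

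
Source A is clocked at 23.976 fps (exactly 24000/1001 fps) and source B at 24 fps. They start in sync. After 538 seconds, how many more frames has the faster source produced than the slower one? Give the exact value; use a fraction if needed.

A emits 24000/1001 × 538 = 12912000/1001 frames; B emits 24 × 538 = 12912.
Difference = 12912/1001 frames (≈ 12.8991); B is ahead of A.

12912/1001 frames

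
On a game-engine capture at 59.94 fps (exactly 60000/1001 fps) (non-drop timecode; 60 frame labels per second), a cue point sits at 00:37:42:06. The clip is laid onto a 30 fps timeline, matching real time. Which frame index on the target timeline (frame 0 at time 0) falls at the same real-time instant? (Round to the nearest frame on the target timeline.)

frame 67931

Source frame index: (0×3600 + 37×60 + 42) × 60 + 6 = 135726.
Real time: 135726 / (60000/1001) = 22643621/10000 s.
Target frame: (22643621/10000) × (30) = 67930863/1000 ≈ 67930.863 → 67931.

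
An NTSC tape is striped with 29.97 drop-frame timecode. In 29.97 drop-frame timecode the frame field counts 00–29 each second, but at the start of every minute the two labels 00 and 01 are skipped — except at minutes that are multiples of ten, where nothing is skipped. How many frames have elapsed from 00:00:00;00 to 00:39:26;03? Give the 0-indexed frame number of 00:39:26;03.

Complete 10-minute blocks: 3, each 17982 frames → 53946.
Remaining 9 whole minutes in the current block: 1800 + 8 × 1798 = 16184 frames.
Within the current minute: 26 × 30 + 3 − 2 = 781 (labels ;00/;01 skipped at this minute). Total = 53946 + 16184 + 781 = 70911.

70911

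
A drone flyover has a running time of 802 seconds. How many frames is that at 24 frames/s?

19248 frames

Frames = 802 × 24 = 19248.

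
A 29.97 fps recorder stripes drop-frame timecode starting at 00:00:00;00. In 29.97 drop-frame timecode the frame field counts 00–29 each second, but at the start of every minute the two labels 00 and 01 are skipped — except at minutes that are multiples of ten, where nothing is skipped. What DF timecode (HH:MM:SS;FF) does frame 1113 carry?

Each 10-minute DF block holds 10 × 60 × 30 − 9 × 2 = 17982 frames. 1113 ÷ 17982 → 0 full blocks, remainder 1113.
Within the partial block the first minute is 1800 frames and each further minute 1798, so 0 further minute boundaries passed. Total skipped labels = 18 × 0 + 2 × 0 = 0.
Non-drop label index = 1113 + 0 = 1113; at 30 labels/s that is 00:00:37:03, i.e. DF 00:00:37;03.

00:00:37;03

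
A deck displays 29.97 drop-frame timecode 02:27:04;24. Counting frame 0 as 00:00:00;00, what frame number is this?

Complete 10-minute blocks: 14, each 17982 frames → 251748.
Remaining 7 whole minutes in the current block: 1800 + 6 × 1798 = 12588 frames.
Within the current minute: 4 × 30 + 24 − 2 = 142 (labels ;00/;01 skipped at this minute). Total = 251748 + 12588 + 142 = 264478.

264478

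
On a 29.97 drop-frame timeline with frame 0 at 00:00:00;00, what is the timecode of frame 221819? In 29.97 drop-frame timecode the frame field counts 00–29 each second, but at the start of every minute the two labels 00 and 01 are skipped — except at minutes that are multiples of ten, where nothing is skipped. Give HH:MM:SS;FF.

02:03:21;11

Each 10-minute DF block holds 10 × 60 × 30 − 9 × 2 = 17982 frames. 221819 ÷ 17982 → 12 full blocks, remainder 6035.
Within the partial block the first minute is 1800 frames and each further minute 1798, so 3 further minute boundaries passed. Total skipped labels = 18 × 12 + 2 × 3 = 222.
Non-drop label index = 221819 + 222 = 222041; at 30 labels/s that is 02:03:21:11, i.e. DF 02:03:21;11.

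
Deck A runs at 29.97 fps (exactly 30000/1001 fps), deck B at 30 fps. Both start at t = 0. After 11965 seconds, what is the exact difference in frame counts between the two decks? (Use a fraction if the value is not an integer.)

358950/1001 frames

A emits 30000/1001 × 11965 = 358950000/1001 frames; B emits 30 × 11965 = 358950.
Difference = 358950/1001 frames (≈ 358.5914); B is ahead of A.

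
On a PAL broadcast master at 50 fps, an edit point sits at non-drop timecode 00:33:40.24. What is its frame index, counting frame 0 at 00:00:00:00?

frame 101024

Total seconds to the label: (0 × 3600 + 33 × 60 + 40) = 2020.
Frame index = 2020 × 50 + 24 = 101024.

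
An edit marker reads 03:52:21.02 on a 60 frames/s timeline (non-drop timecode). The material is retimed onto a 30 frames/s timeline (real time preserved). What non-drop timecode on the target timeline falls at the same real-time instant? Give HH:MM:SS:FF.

Source frame index: (3×3600 + 52×60 + 21) × 60 + 2 = 836462.
Real time: 836462 / (60) = 418231/30 s.
Target frame: (418231/30) × (30) = 418231.
At 30 labels/s: frame 418231 → 03:52:21:01.

03:52:21:01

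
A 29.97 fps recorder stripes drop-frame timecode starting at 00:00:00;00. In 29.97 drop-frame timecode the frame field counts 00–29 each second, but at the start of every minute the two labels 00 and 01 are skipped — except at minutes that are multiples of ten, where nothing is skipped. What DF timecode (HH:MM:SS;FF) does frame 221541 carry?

02:03:12;03

Ten DF minutes hold 17982 frames, so frame 221541 lies in block 12 (frames 215784–233765) with 5757 frames into that block.
The block's first minute is 1800 frames and the rest 1798 each; 5757 frames reaches minute 3, so 12 × 18 + 3 × 2 = 222 labels have been skipped so far.
Adding those back, label number 221541 + 222 = 221763 at 30 labels/s is 7392 s + 3 f = 2 h 3 min 12 s frame 3, i.e. 02:03:12;03.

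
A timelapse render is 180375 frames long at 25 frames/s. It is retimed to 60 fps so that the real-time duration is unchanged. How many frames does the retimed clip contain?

Target frames = source frames × (target rate / source rate) = 180375 × (60)/(25) = 180375 × 12/5 = 432900.

432900 frames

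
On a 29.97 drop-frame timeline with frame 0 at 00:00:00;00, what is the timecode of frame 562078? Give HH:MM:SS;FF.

05:12:34;20

Each 10-minute DF block holds 10 × 60 × 30 − 9 × 2 = 17982 frames. 562078 ÷ 17982 → 31 full blocks, remainder 4636.
Within the partial block the first minute is 1800 frames and each further minute 1798, so 2 further minute boundaries passed. Total skipped labels = 18 × 31 + 2 × 2 = 562.
Non-drop label index = 562078 + 562 = 562640; at 30 labels/s that is 05:12:34:20, i.e. DF 05:12:34;20.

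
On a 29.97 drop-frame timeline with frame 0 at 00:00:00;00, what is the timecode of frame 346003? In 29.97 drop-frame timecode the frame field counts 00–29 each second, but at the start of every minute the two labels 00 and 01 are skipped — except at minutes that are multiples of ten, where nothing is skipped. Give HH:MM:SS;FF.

03:12:24;29

Ten DF minutes hold 17982 frames, so frame 346003 lies in block 19 (frames 341658–359639) with 4345 frames into that block.
The block's first minute is 1800 frames and the rest 1798 each; 4345 frames reaches minute 2, so 19 × 18 + 2 × 2 = 346 labels have been skipped so far.
Adding those back, label number 346003 + 346 = 346349 at 30 labels/s is 11544 s + 29 f = 3 h 12 min 24 s frame 29, i.e. 03:12:24;29.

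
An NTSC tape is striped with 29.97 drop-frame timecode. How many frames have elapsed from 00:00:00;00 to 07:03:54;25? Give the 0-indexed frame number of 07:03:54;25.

762283

As if non-drop at 30 labels/s: (7 × 3600 + 3 × 60 + 54) × 30 + 25 = 763045.
Minute boundaries passed: 423; those not divisible by 10: 423 − 42 = 381; dropped labels = 2 × 381 = 762.
Actual frame index = 763045 − 762 = 762283.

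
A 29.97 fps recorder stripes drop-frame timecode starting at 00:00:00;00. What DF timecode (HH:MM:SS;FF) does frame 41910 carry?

00:23:18;12

Ten DF minutes hold 17982 frames, so frame 41910 lies in block 2 (frames 35964–53945) with 5946 frames into that block.
The block's first minute is 1800 frames and the rest 1798 each; 5946 frames reaches minute 3, so 2 × 18 + 3 × 2 = 42 labels have been skipped so far.
Adding those back, label number 41910 + 42 = 41952 at 30 labels/s is 1398 s + 12 f = 0 h 23 min 18 s frame 12, i.e. 00:23:18;12.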